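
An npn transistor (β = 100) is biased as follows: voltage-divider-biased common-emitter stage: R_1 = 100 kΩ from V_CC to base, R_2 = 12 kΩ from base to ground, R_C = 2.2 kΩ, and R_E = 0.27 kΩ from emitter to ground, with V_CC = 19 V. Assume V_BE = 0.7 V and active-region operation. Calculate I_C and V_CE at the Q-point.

I_C ≈ 3.5 mA, V_CE ≈ 10 V

Thevenize the base divider: V_Th = V_CC·R_2/(R_1+R_2) = 19×12/112 = 2.04 V, R_Th = R_1‖R_2 = 10.7 kΩ.
Base-emitter loop: V_Th = I_B·R_Th + V_BE + (β+1)I_B·R_E, so I_B = (2.04 − 0.7) / (10.7 + 101×0.27) = 0.0352 mA.
I_C = β·I_B = 100×0.0352 = 3.52 mA, and I_E = (β+1)I_B = 3.55 mA.
V_CE = V_CC − I_C·R_C − I_E·R_E = 19 − 3.52×2.2 − 3.55×0.27 = 10.3 V.
V_CE = 10.3 V > 0.2 V confirms active-region operation.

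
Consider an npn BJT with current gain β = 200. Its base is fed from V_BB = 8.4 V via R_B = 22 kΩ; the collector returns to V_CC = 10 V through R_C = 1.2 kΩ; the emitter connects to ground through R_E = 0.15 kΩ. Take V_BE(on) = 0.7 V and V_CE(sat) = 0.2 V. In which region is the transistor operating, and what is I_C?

saturation; I_C ≈ 7.2 mA

Assume active: I_B = (8.4 − 0.7)/(22 + 201×0.15) = 0.148 mA, I_C = β·I_B = 29.5 mA.
Then V_CE = 10 − 29.5×1.2 − 29.7×0.15 = -29.9 V < 0.2 V — the active assumption fails.
Re-solve with V_CE = 0.2 V. KCL at the emitter: V_E/R_E = (V_BB−0.7−V_E)/R_B + (V_CC−0.2−V_E)/R_C, giving V_E = 1.13 V.
I_C = (V_CC − 0.2 − V_E)/R_C = (9.8 − 1.13)/1.2 = 7.23 mA.
Check: I_B = (7.7 − 1.13)/22 = 0.299 mA, and β·I_B = 59.7 mA > I_C, confirming saturation.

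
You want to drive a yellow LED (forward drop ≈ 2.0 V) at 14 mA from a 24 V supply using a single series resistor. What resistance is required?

The resistor drops V_S − V_D = 24 − 2.0 = 22 V at 14 mA.
R = 22 V / 14 mA = 1.57 kΩ.

R ≈ 1.6 kΩ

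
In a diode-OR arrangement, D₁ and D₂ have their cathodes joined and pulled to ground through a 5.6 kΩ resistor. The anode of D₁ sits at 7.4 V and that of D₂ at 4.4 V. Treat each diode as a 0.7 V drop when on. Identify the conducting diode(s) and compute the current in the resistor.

Only D₁ conducts; I_R ≈ 1.2 mA

Assume both conduct. Then node N would need to be at both 7.4−0.7 = 6.7 V and 4.4−0.7 = 3.7 V, which is impossible.
Assume only D₁ conducts: V_N = 7.4 − 0.7 = 6.7 V, so I_R = 6.7/5.6 = 1.2 mA.
Check D₂: its anode-to-cathode voltage is 4.4 − 6.7 = -2.3 V < 0.7 V, so it is off. The assumption is consistent.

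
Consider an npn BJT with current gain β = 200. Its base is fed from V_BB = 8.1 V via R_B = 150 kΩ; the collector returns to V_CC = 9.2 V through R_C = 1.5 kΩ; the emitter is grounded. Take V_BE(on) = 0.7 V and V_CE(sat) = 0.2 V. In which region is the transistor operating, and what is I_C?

Assume active: I_B = (8.1 − 0.7)/150 = 0.0493 mA, giving I_C = β·I_B = 9.87 mA.
But then V_CE = 9.2 − 9.87×1.5 = -5.6 V < V_CE(sat) = 0.2 V — impossible in the active region.
So the transistor is saturated. With V_CE = 0.2 V, I_C = (V_CC − 0.2)/R_C = 9/1.5 = 6 mA.
Check: β·I_B = 9.87 mA > I_C = 6 mA, confirming saturation.

saturation; I_C ≈ 6 mA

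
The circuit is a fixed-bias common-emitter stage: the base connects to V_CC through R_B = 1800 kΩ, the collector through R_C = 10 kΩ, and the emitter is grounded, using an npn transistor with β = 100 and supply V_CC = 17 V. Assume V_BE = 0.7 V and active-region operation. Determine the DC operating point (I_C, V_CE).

Base loop: V_CC = I_B·R_B + V_BE, so I_B = (17 − 0.7)/1800 kΩ = 0.00906 mA.
In the active region I_C = β·I_B = 100 × 0.00906 = 0.906 mA.
Collector loop: V_CE = V_CC − I_C·R_C = 17 − 0.906×10 = 7.94 V.
Since V_CE = 7.94 V > V_CE(sat) ≈ 0.2 V, the transistor is in the active region as assumed.

I_C ≈ 0.91 mA, V_CE ≈ 7.9 V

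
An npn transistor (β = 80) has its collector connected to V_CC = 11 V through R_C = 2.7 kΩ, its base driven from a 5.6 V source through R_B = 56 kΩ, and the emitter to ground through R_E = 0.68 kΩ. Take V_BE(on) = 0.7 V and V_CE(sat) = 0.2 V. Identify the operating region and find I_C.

saturation; I_C ≈ 3.2 mA

Assume active: I_B = (5.6 − 0.7)/(56 + 81×0.68) = 0.0441 mA, I_C = β·I_B = 3.53 mA.
Then V_CE = 11 − 3.53×2.7 − 3.57×0.68 = -0.958 V < 0.2 V — the active assumption fails.
Re-solve with V_CE = 0.2 V. KCL at the emitter: V_E/R_E = (V_BB−0.7−V_E)/R_B + (V_CC−0.2−V_E)/R_C, giving V_E = 2.2 V.
I_C = (V_CC − 0.2 − V_E)/R_C = (10.8 − 2.2)/2.7 = 3.19 mA.
Check: I_B = (4.9 − 2.2)/56 = 0.0482 mA, and β·I_B = 3.86 mA > I_C, confirming saturation.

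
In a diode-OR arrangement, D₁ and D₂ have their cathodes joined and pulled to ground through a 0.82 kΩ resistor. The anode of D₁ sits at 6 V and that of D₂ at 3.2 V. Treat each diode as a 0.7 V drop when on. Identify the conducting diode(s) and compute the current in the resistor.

Assume both conduct. Then node N would need to be at both 6−0.7 = 5.3 V and 3.2−0.7 = 2.5 V, which is impossible.
Assume only D₁ conducts: V_N = 6 − 0.7 = 5.3 V, so I_R = 5.3/0.82 = 6.46 mA.
Check D₂: its anode-to-cathode voltage is 3.2 − 5.3 = -2.1 V < 0.7 V, so it is off. The assumption is consistent.

Only D₁ conducts; I_R ≈ 6.5 mA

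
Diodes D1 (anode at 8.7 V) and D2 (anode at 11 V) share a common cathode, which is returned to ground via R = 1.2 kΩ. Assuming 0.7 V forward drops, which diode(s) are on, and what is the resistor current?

Assume both conduct. Then node N would need to be at both 8.7−0.7 = 8 V and 11−0.7 = 10.3 V, which is impossible.
Assume only D2 conducts: V_N = 11 − 0.7 = 10.3 V, so I_R = 10.3/1.2 = 8.58 mA.
Check D1: its anode-to-cathode voltage is 8.7 − 10.3 = -1.6 V < 0.7 V, so it is off. The assumption is consistent.

Only D2 conducts; I_R ≈ 8.6 mA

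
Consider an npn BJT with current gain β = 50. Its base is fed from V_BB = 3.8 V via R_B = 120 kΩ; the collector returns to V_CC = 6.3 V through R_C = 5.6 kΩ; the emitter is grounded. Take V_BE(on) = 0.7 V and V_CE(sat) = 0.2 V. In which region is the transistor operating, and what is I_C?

saturation; I_C ≈ 1.1 mA

Assume active: I_B = (3.8 − 0.7)/120 = 0.0258 mA, giving I_C = β·I_B = 1.29 mA.
But then V_CE = 6.3 − 1.29×5.6 = -0.933 V < V_CE(sat) = 0.2 V — impossible in the active region.
So the transistor is saturated. With V_CE = 0.2 V, I_C = (V_CC − 0.2)/R_C = 6.1/5.6 = 1.09 mA.
Check: β·I_B = 1.29 mA > I_C = 1.09 mA, confirming saturation.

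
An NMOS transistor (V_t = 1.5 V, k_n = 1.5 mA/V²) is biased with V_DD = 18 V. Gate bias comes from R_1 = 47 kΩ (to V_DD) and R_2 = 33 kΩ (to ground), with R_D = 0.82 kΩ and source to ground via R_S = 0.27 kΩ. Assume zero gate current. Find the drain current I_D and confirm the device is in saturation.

I_D ≈ 9.1 mA

V_G = V_DD·R_2/(R_1+R_2) = 18×33/80 = 7.42 V.
Assume saturation: I_D = (k_n/2)(V_GS − V_t)² with V_GS = V_G − I_D·R_S = 7.42 − 0.27·I_D.
Substituting gives 0.0547·I_D² − 3.4·I_D + 26.3 = 0, with roots I_D = 9.07 or 53.1 mA.
The root I_D = 53.1 mA gives V_GS = -6.92 V ≤ V_t, so take I_D = 9.07 mA.
Then V_GS = 4.98 V and V_DS = V_DD − I_D(R_D+R_S) = 18 − 9.07×1.09 = 8.12 V.
Saturation requires V_DS ≥ V_GS − V_t = 3.48 V; 8.12 ≥ 3.48 ✓.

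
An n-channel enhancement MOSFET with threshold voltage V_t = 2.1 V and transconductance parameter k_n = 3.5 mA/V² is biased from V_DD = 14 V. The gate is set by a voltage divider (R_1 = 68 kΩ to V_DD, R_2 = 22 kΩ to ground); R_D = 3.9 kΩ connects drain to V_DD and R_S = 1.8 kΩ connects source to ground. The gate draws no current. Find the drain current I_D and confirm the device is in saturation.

I_D ≈ 0.45 mA

V_G = V_DD·R_2/(R_1+R_2) = 14×22/90 = 3.42 V.
Assume saturation: I_D = (k_n/2)(V_GS − V_t)² with V_GS = V_G − I_D·R_S = 3.42 − 1.8·I_D.
Substituting gives 5.67·I_D² − 9.33·I_D + 3.06 = 0, with roots I_D = 0.452 or 1.19 mA.
The root I_D = 1.19 mA gives V_GS = 1.27 V ≤ V_t, so take I_D = 0.452 mA.
Then V_GS = 2.61 V and V_DS = V_DD − I_D(R_D+R_S) = 14 − 0.452×5.7 = 11.4 V.
Saturation requires V_DS ≥ V_GS − V_t = 0.508 V; 11.4 ≥ 0.508 ✓.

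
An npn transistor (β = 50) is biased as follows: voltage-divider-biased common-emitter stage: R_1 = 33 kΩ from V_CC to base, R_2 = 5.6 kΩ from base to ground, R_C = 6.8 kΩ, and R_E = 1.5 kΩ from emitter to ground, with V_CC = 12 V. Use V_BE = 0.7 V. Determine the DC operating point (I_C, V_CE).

I_C ≈ 0.64 mA, V_CE ≈ 6.7 V

Thevenize the base divider: V_Th = V_CC·R_2/(R_1+R_2) = 12×5.6/38.6 = 1.74 V, R_Th = R_1‖R_2 = 4.79 kΩ.
Base-emitter loop: V_Th = I_B·R_Th + V_BE + (β+1)I_B·R_E, so I_B = (1.74 − 0.7) / (4.79 + 51×1.5) = 0.0128 mA.
I_C = β·I_B = 50×0.0128 = 0.64 mA, and I_E = (β+1)I_B = 0.653 mA.
V_CE = V_CC − I_C·R_C − I_E·R_E = 12 − 0.64×6.8 − 0.653×1.5 = 6.67 V.
V_CE = 6.67 V > 0.2 V confirms active-region operation.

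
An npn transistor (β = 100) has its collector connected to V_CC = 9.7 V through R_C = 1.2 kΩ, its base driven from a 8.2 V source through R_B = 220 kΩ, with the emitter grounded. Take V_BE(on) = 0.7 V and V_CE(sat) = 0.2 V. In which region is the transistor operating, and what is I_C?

Assume active. Base-emitter loop: I_B = (V_BB − V_BE)/R_B = (8.2 − 0.7)/220 = 0.0341 mA.
I_C = β·I_B = 100×0.0341 = 3.41 mA.
V_CE = V_CC − I_C·R_C = 9.7 − 3.41×1.2 = 5.61 V > V_CE(sat), so the active-region assumption holds.

active; I_C ≈ 3.4 mA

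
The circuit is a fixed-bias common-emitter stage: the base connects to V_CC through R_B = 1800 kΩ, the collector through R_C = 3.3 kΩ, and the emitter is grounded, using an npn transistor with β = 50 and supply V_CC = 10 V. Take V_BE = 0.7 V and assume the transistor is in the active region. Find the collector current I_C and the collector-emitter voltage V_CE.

I_C ≈ 0.26 mA, V_CE ≈ 9.1 V

Base loop: V_CC = I_B·R_B + V_BE, so I_B = (10 − 0.7)/1800 kΩ = 0.00517 mA.
In the active region I_C = β·I_B = 50 × 0.00517 = 0.258 mA.
Collector loop: V_CE = V_CC − I_C·R_C = 10 − 0.258×3.3 = 9.15 V.
Since V_CE = 9.15 V > V_CE(sat) ≈ 0.2 V, the transistor is in the active region as assumed.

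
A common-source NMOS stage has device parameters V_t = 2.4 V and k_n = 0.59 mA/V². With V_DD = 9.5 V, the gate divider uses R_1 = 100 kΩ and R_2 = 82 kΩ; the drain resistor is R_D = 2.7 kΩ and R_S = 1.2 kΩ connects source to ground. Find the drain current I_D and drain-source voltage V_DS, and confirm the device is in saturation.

V_G = V_DD·R_2/(R_1+R_2) = 9.5×82/182 = 4.28 V.
Assume saturation: I_D = (k_n/2)(V_GS − V_t)² with V_GS = V_G − I_D·R_S = 4.28 − 1.2·I_D.
Substituting gives 0.425·I_D² − 2.33·I_D + 1.04 = 0, with roots I_D = 0.491 or 5 mA.
The root I_D = 5 mA gives V_GS = -1.72 V ≤ V_t, so take I_D = 0.491 mA.
Then V_GS = 3.69 V and V_DS = V_DD − I_D(R_D+R_S) = 9.5 − 0.491×3.9 = 7.58 V.
Saturation requires V_DS ≥ V_GS − V_t = 1.29 V; 7.58 ≥ 1.29 ✓.

I_D ≈ 0.49 mA, V_DS ≈ 7.6 V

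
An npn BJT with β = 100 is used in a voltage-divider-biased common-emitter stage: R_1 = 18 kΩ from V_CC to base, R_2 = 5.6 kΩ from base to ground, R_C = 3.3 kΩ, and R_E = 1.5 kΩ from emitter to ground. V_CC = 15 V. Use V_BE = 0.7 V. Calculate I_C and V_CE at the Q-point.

Thevenize the base divider: V_Th = V_CC·R_2/(R_1+R_2) = 15×5.6/23.6 = 3.56 V, R_Th = R_1‖R_2 = 4.27 kΩ.
Base-emitter loop: V_Th = I_B·R_Th + V_BE + (β+1)I_B·R_E, so I_B = (3.56 − 0.7) / (4.27 + 101×1.5) = 0.0184 mA.
I_C = β·I_B = 100×0.0184 = 1.84 mA, and I_E = (β+1)I_B = 1.85 mA.
V_CE = V_CC − I_C·R_C − I_E·R_E = 15 − 1.84×3.3 − 1.85×1.5 = 6.16 V.
V_CE = 6.16 V > 0.2 V confirms active-region operation.

I_C ≈ 1.8 mA, V_CE ≈ 6.2 V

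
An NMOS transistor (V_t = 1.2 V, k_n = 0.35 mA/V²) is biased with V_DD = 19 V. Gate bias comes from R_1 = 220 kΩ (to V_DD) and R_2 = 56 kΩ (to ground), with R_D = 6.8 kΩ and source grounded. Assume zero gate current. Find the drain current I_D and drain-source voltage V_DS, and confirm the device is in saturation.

I_D ≈ 1.2 mA, V_DS ≈ 11 V

V_G = V_DD·R_2/(R_1+R_2) = 19×56/276 = 3.86 V. With the source grounded, V_GS = V_G = 3.86 V.
Assume saturation: I_D = (k_n/2)(V_GS − V_t)² = (0.35/2)×(3.86 − 1.2)² = 0.175×2.66² = 1.23 mA.
V_DS = V_DD − I_D·R_D = 19 − 1.23×6.8 = 10.6 V.
Saturation requires V_DS ≥ V_GS − V_t = 2.66 V; 10.6 ≥ 2.66 ✓.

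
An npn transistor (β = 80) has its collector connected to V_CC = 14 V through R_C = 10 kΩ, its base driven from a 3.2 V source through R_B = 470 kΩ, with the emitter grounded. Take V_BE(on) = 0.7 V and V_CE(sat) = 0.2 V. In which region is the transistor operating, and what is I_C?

Assume active. Base-emitter loop: I_B = (V_BB − V_BE)/R_B = (3.2 − 0.7)/470 = 0.00532 mA.
I_C = β·I_B = 80×0.00532 = 0.426 mA.
V_CE = V_CC − I_C·R_C = 14 − 0.426×10 = 9.74 V > V_CE(sat), so the active-region assumption holds.

active; I_C ≈ 0.43 mA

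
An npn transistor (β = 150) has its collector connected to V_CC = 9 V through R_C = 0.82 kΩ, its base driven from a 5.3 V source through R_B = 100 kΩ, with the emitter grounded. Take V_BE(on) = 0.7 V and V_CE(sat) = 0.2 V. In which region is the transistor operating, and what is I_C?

Assume active. Base-emitter loop: I_B = (V_BB − V_BE)/R_B = (5.3 − 0.7)/100 = 0.046 mA.
I_C = β·I_B = 150×0.046 = 6.9 mA.
V_CE = V_CC − I_C·R_C = 9 − 6.9×0.82 = 3.34 V > V_CE(sat), so the active-region assumption holds.

active; I_C ≈ 6.9 mA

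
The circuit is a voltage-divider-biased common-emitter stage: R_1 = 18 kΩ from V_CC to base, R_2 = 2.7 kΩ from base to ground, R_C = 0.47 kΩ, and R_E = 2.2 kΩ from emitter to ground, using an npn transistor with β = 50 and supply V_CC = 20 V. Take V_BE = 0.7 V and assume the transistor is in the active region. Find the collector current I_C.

I_C ≈ 0.83 mA

Thevenize the base divider: V_Th = V_CC·R_2/(R_1+R_2) = 20×2.7/20.7 = 2.61 V, R_Th = R_1‖R_2 = 2.35 kΩ.
Base-emitter loop: V_Th = I_B·R_Th + V_BE + (β+1)I_B·R_E, so I_B = (2.61 − 0.7) / (2.35 + 51×2.2) = 0.0167 mA.
I_C = β·I_B = 50×0.0167 = 0.833 mA, and I_E = (β+1)I_B = 0.85 mA.
V_CE = V_CC − I_C·R_C − I_E·R_E = 20 − 0.833×0.47 − 0.85×2.2 = 17.7 V.
V_CE = 17.7 V > 0.2 V confirms active-region operation.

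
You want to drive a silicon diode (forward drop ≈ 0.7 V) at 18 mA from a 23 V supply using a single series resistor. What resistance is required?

The resistor drops V_S − V_D = 23 − 0.7 = 22.3 V at 18 mA.
R = 22.3 V / 18 mA = 1.24 kΩ.

R ≈ 1.2 kΩ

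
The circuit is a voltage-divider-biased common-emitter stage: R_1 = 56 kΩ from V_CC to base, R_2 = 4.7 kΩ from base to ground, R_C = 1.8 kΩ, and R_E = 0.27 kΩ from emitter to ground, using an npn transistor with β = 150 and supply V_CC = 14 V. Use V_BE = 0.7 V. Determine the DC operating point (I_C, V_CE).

Thevenize the base divider: V_Th = V_CC·R_2/(R_1+R_2) = 14×4.7/60.7 = 1.08 V, R_Th = R_1‖R_2 = 4.34 kΩ.
Base-emitter loop: V_Th = I_B·R_Th + V_BE + (β+1)I_B·R_E, so I_B = (1.08 − 0.7) / (4.34 + 151×0.27) = 0.00851 mA.
I_C = β·I_B = 150×0.00851 = 1.28 mA, and I_E = (β+1)I_B = 1.29 mA.
V_CE = V_CC − I_C·R_C − I_E·R_E = 14 − 1.28×1.8 − 1.29×0.27 = 11.4 V.
V_CE = 11.4 V > 0.2 V confirms active-region operation.

I_C ≈ 1.3 mA, V_CE ≈ 11 V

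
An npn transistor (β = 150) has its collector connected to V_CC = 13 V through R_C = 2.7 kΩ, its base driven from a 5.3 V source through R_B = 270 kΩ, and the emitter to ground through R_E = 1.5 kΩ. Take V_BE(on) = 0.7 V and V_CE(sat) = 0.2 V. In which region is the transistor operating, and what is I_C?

active; I_C ≈ 1.4 mA

Assume active. Base-emitter loop: I_B = (V_BB − V_BE)/(R_B + (β+1)R_E) = (5.3 − 0.7)/(270 + 151×1.5) = 0.00926 mA.
I_C = β·I_B = 150×0.00926 = 1.39 mA.
V_CE = V_CC − I_C·R_C − I_E·R_E = 13 − 1.39×2.7 − 1.4×1.5 = 7.15 V > V_CE(sat), so the active-region assumption holds.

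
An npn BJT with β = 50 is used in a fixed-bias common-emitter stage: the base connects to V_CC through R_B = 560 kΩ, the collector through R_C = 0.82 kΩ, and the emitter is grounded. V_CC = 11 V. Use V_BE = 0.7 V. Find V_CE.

Base loop: V_CC = I_B·R_B + V_BE, so I_B = (11 − 0.7)/560 kΩ = 0.0184 mA.
In the active region I_C = β·I_B = 50 × 0.0184 = 0.92 mA.
Collector loop: V_CE = V_CC − I_C·R_C = 11 − 0.92×0.82 = 10.2 V.
Since V_CE = 10.2 V > V_CE(sat) ≈ 0.2 V, the transistor is in the active region as assumed.

V_CE ≈ 10 V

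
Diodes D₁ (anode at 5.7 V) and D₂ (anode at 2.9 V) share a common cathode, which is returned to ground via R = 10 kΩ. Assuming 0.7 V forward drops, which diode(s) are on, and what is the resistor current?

Assume both conduct. Then node N would need to be at both 5.7−0.7 = 5 V and 2.9−0.7 = 2.2 V, which is impossible.
Assume only D₁ conducts: V_N = 5.7 − 0.7 = 5 V, so I_R = 5/10 = 0.5 mA.
Check D₂: its anode-to-cathode voltage is 2.9 − 5 = -2.1 V < 0.7 V, so it is off. The assumption is consistent.

Only D₁ conducts; I_R ≈ 0.5 mA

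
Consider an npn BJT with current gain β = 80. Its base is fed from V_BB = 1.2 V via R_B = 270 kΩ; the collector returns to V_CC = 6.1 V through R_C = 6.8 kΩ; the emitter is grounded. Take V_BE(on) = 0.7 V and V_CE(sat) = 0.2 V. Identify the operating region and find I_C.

Assume active. Base-emitter loop: I_B = (V_BB − V_BE)/R_B = (1.2 − 0.7)/270 = 0.00185 mA.
I_C = β·I_B = 80×0.00185 = 0.148 mA.
V_CE = V_CC − I_C·R_C = 6.1 − 0.148×6.8 = 5.09 V > V_CE(sat), so the active-region assumption holds.

active; I_C ≈ 0.15 mA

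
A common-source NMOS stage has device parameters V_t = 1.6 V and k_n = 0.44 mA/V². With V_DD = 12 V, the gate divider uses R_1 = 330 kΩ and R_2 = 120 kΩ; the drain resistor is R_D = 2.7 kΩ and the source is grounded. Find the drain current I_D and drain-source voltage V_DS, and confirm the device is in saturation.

V_G = V_DD·R_2/(R_1+R_2) = 12×120/450 = 3.2 V. With the source grounded, V_GS = V_G = 3.2 V.
Assume saturation: I_D = (k_n/2)(V_GS − V_t)² = (0.44/2)×(3.2 − 1.6)² = 0.22×1.6² = 0.563 mA.
V_DS = V_DD − I_D·R_D = 12 − 0.563×2.7 = 10.5 V.
Saturation requires V_DS ≥ V_GS − V_t = 1.6 V; 10.5 ≥ 1.6 ✓.

I_D ≈ 0.56 mA, V_DS ≈ 10 V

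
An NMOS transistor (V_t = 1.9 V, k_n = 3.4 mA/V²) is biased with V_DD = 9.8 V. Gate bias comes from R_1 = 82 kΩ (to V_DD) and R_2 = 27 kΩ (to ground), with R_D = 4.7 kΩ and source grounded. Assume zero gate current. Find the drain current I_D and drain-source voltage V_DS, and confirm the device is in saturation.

V_G = V_DD·R_2/(R_1+R_2) = 9.8×27/109 = 2.43 V. With the source grounded, V_GS = V_G = 2.43 V.
Assume saturation: I_D = (k_n/2)(V_GS − V_t)² = (3.4/2)×(2.43 − 1.9)² = 1.7×0.528² = 0.473 mA.
V_DS = V_DD − I_D·R_D = 9.8 − 0.473×4.7 = 7.58 V.
Saturation requires V_DS ≥ V_GS − V_t = 0.528 V; 7.58 ≥ 0.528 ✓.

I_D ≈ 0.47 mA, V_DS ≈ 7.6 V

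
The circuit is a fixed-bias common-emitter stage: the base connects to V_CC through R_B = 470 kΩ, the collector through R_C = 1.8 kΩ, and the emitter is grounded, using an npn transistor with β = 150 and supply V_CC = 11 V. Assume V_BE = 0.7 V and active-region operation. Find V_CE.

Base loop: V_CC = I_B·R_B + V_BE, so I_B = (11 − 0.7)/470 kΩ = 0.0219 mA.
In the active region I_C = β·I_B = 150 × 0.0219 = 3.29 mA.
Collector loop: V_CE = V_CC − I_C·R_C = 11 − 3.29×1.8 = 5.08 V.
Since V_CE = 5.08 V > V_CE(sat) ≈ 0.2 V, the transistor is in the active region as assumed.

V_CE ≈ 5.1 V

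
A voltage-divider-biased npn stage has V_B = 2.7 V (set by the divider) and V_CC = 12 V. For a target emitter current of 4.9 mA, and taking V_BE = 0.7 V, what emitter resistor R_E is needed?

R_E ≈ 0.41 kΩ

V_E = V_B − V_BE = 2.7 − 0.7 = 2 V.
R_E = V_E / I_E = 2 / 4.9 = 0.408 kΩ.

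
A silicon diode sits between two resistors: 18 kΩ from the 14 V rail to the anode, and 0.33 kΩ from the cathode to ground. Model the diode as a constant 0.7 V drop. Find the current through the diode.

The two resistors are in series with the diode, so KVL gives 14 = I·18 + 0.7 + I·0.33.
I = (14 − 0.7) / (18 + 0.33) kΩ = 13.3 / 18.3 = 0.726 mA.

I ≈ 0.73 mA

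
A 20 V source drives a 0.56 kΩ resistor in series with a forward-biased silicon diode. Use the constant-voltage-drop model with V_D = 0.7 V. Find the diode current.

KVL around the loop: 20 = V_D + I·R = 0.7 + I × 0.56 kΩ.
So I = (20 − 0.7) / 0.56 kΩ = 19.3 / 0.56 = 34.5 mA.

I ≈ 34 mA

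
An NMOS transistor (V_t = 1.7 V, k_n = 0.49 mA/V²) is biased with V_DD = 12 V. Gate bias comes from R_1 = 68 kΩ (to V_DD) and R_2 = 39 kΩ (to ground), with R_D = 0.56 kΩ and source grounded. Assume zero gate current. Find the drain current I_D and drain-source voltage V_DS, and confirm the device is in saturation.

I_D ≈ 1.8 mA, V_DS ≈ 11 V

V_G = V_DD·R_2/(R_1+R_2) = 12×39/107 = 4.37 V. With the source grounded, V_GS = V_G = 4.37 V.
Assume saturation: I_D = (k_n/2)(V_GS − V_t)² = (0.49/2)×(4.37 − 1.7)² = 0.245×2.67² = 1.75 mA.
V_DS = V_DD − I_D·R_D = 12 − 1.75×0.56 = 11 V.
Saturation requires V_DS ≥ V_GS − V_t = 2.67 V; 11 ≥ 2.67 ✓.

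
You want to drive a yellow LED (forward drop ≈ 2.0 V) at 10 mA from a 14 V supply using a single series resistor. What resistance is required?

The resistor drops V_S − V_D = 14 − 2.0 = 12 V at 10 mA.
R = 12 V / 10 mA = 1.2 kΩ.

R ≈ 1.2 kΩ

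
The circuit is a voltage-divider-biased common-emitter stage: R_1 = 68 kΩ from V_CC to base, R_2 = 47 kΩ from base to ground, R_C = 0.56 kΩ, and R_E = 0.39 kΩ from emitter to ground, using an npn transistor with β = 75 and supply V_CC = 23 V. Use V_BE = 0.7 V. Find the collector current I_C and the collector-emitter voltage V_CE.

Thevenize the base divider: V_Th = V_CC·R_2/(R_1+R_2) = 23×47/115 = 9.4 V, R_Th = R_1‖R_2 = 27.8 kΩ.
Base-emitter loop: V_Th = I_B·R_Th + V_BE + (β+1)I_B·R_E, so I_B = (9.4 − 0.7) / (27.8 + 76×0.39) = 0.151 mA.
I_C = β·I_B = 75×0.151 = 11.4 mA, and I_E = (β+1)I_B = 11.5 mA.
V_CE = V_CC − I_C·R_C − I_E·R_E = 23 − 11.4×0.56 − 11.5×0.39 = 12.1 V.
V_CE = 12.1 V > 0.2 V confirms active-region operation.

I_C ≈ 11 mA, V_CE ≈ 12 V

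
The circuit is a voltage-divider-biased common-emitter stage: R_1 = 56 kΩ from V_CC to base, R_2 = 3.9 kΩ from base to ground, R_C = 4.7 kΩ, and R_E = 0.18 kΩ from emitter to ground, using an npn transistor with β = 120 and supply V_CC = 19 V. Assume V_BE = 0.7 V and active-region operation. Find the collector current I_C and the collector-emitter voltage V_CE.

Thevenize the base divider: V_Th = V_CC·R_2/(R_1+R_2) = 19×3.9/59.9 = 1.24 V, R_Th = R_1‖R_2 = 3.65 kΩ.
Base-emitter loop: V_Th = I_B·R_Th + V_BE + (β+1)I_B·R_E, so I_B = (1.24 − 0.7) / (3.65 + 121×0.18) = 0.0211 mA.
I_C = β·I_B = 120×0.0211 = 2.53 mA, and I_E = (β+1)I_B = 2.56 mA.
V_CE = V_CC − I_C·R_C − I_E·R_E = 19 − 2.53×4.7 − 2.56×0.18 = 6.63 V.
V_CE = 6.63 V > 0.2 V confirms active-region operation.

I_C ≈ 2.5 mA, V_CE ≈ 6.6 V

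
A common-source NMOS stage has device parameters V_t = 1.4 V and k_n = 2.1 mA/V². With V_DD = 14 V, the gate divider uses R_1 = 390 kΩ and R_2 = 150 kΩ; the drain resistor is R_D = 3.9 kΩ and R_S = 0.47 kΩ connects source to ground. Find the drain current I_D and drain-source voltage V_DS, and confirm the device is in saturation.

V_G = V_DD·R_2/(R_1+R_2) = 14×150/540 = 3.89 V.
Assume saturation: I_D = (k_n/2)(V_GS − V_t)² with V_GS = V_G − I_D·R_S = 3.89 − 0.47·I_D.
Substituting gives 0.232·I_D² − 3.46·I_D + 6.5 = 0, with roots I_D = 2.21 or 12.7 mA.
The root I_D = 12.7 mA gives V_GS = -2.08 V ≤ V_t, so take I_D = 2.21 mA.
Then V_GS = 2.85 V and V_DS = V_DD − I_D(R_D+R_S) = 14 − 2.21×4.37 = 4.35 V.
Saturation requires V_DS ≥ V_GS − V_t = 1.45 V; 4.35 ≥ 1.45 ✓.

I_D ≈ 2.2 mA, V_DS ≈ 4.3 V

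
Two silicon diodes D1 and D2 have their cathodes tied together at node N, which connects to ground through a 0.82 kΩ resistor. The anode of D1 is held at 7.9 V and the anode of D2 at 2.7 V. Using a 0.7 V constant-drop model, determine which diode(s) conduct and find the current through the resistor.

Only D1 conducts; I_R ≈ 8.8 mA

Assume both conduct. Then node N would need to be at both 7.9−0.7 = 7.2 V and 2.7−0.7 = 2 V, which is impossible.
Assume only D1 conducts: V_N = 7.9 − 0.7 = 7.2 V, so I_R = 7.2/0.82 = 8.78 mA.
Check D2: its anode-to-cathode voltage is 2.7 − 7.2 = -4.5 V < 0.7 V, so it is off. The assumption is consistent.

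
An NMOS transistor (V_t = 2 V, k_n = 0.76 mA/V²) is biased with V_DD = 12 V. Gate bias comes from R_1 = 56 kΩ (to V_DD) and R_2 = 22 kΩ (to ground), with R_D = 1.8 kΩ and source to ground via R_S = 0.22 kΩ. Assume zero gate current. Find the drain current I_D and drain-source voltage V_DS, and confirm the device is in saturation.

I_D ≈ 0.6 mA, V_DS ≈ 11 V

V_G = V_DD·R_2/(R_1+R_2) = 12×22/78 = 3.38 V.
Assume saturation: I_D = (k_n/2)(V_GS − V_t)² with V_GS = V_G − I_D·R_S = 3.38 − 0.22·I_D.
Substituting gives 0.0184·I_D² − 1.23·I_D + 0.729 = 0, with roots I_D = 0.597 or 66.4 mA.
The root I_D = 66.4 mA gives V_GS = -11.2 V ≤ V_t, so take I_D = 0.597 mA.
Then V_GS = 3.25 V and V_DS = V_DD − I_D(R_D+R_S) = 12 − 0.597×2.02 = 10.8 V.
Saturation requires V_DS ≥ V_GS − V_t = 1.25 V; 10.8 ≥ 1.25 ✓.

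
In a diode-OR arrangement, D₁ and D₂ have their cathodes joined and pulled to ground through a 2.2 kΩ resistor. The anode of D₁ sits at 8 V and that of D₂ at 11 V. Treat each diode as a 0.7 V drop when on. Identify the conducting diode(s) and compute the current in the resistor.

Assume both conduct. Then node N would need to be at both 8−0.7 = 7.3 V and 11−0.7 = 10.3 V, which is impossible.
Assume only D₂ conducts: V_N = 11 − 0.7 = 10.3 V, so I_R = 10.3/2.2 = 4.68 mA.
Check D₁: its anode-to-cathode voltage is 8 − 10.3 = -2.3 V < 0.7 V, so it is off. The assumption is consistent.

Only D₂ conducts; I_R ≈ 4.7 mA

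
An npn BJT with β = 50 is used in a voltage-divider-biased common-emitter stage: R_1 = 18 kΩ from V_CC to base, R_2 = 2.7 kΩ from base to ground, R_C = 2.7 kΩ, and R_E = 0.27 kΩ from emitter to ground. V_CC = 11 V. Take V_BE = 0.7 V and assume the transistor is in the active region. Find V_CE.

Thevenize the base divider: V_Th = V_CC·R_2/(R_1+R_2) = 11×2.7/20.7 = 1.43 V, R_Th = R_1‖R_2 = 2.35 kΩ.
Base-emitter loop: V_Th = I_B·R_Th + V_BE + (β+1)I_B·R_E, so I_B = (1.43 − 0.7) / (2.35 + 51×0.27) = 0.0456 mA.
I_C = β·I_B = 50×0.0456 = 2.28 mA, and I_E = (β+1)I_B = 2.32 mA.
V_CE = V_CC − I_C·R_C − I_E·R_E = 11 − 2.28×2.7 − 2.32×0.27 = 4.22 V.
V_CE = 4.22 V > 0.2 V confirms active-region operation.

V_CE ≈ 4.2 V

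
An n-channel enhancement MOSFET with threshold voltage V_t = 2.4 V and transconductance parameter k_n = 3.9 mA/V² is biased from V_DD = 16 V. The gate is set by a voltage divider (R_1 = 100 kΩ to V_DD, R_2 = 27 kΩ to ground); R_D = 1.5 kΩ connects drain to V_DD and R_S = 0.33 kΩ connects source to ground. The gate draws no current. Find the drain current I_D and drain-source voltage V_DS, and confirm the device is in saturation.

V_G = V_DD·R_2/(R_1+R_2) = 16×27/127 = 3.4 V.
Assume saturation: I_D = (k_n/2)(V_GS − V_t)² with V_GS = V_G − I_D·R_S = 3.4 − 0.33·I_D.
Substituting gives 0.212·I_D² − 2.29·I_D + 1.96 = 0, with roots I_D = 0.936 or 9.84 mA.
The root I_D = 9.84 mA gives V_GS = 0.153 V ≤ V_t, so take I_D = 0.936 mA.
Then V_GS = 3.09 V and V_DS = V_DD − I_D(R_D+R_S) = 16 − 0.936×1.83 = 14.3 V.
Saturation requires V_DS ≥ V_GS − V_t = 0.693 V; 14.3 ≥ 0.693 ✓.

I_D ≈ 0.94 mA, V_DS ≈ 14 V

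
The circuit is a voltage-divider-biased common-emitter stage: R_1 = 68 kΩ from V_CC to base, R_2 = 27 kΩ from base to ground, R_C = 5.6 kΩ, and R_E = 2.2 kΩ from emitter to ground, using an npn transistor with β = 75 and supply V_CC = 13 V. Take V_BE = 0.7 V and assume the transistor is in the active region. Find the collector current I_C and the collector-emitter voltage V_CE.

I_C ≈ 1.2 mA, V_CE ≈ 3.6 V

Thevenize the base divider: V_Th = V_CC·R_2/(R_1+R_2) = 13×27/95 = 3.69 V, R_Th = R_1‖R_2 = 19.3 kΩ.
Base-emitter loop: V_Th = I_B·R_Th + V_BE + (β+1)I_B·R_E, so I_B = (3.69 − 0.7) / (19.3 + 76×2.2) = 0.0161 mA.
I_C = β·I_B = 75×0.0161 = 1.2 mA, and I_E = (β+1)I_B = 1.22 mA.
V_CE = V_CC − I_C·R_C − I_E·R_E = 13 − 1.2×5.6 − 1.22×2.2 = 3.57 V.
V_CE = 3.57 V > 0.2 V confirms active-region operation.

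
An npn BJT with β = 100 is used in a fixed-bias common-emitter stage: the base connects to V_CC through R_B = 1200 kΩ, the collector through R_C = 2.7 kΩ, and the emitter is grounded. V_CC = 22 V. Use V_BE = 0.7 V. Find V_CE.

V_CE ≈ 17 V

Base loop: V_CC = I_B·R_B + V_BE, so I_B = (22 − 0.7)/1200 kΩ = 0.0178 mA.
In the active region I_C = β·I_B = 100 × 0.0178 = 1.78 mA.
Collector loop: V_CE = V_CC − I_C·R_C = 22 − 1.78×2.7 = 17.2 V.
Since V_CE = 17.2 V > V_CE(sat) ≈ 0.2 V, the transistor is in the active region as assumed.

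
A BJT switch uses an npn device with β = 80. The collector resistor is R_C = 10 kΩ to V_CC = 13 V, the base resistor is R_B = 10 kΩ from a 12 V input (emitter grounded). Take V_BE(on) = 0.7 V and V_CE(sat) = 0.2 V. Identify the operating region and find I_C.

saturation; I_C ≈ 1.3 mA

Assume active: I_B = (12 − 0.7)/10 = 1.13 mA, giving I_C = β·I_B = 90.4 mA.
But then V_CE = 13 − 90.4×10 = -891 V < V_CE(sat) = 0.2 V — impossible in the active region.
So the transistor is saturated. With V_CE = 0.2 V, I_C = (V_CC − 0.2)/R_C = 12.8/10 = 1.28 mA.
Check: β·I_B = 90.4 mA > I_C = 1.28 mA, confirming saturation.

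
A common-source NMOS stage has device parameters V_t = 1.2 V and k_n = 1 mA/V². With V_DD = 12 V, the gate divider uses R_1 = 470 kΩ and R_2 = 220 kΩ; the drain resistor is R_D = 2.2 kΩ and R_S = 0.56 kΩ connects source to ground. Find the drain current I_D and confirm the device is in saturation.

V_G = V_DD·R_2/(R_1+R_2) = 12×220/690 = 3.83 V.
Assume saturation: I_D = (k_n/2)(V_GS − V_t)² with V_GS = V_G − I_D·R_S = 3.83 − 0.56·I_D.
Substituting gives 0.157·I_D² − 2.47·I_D + 3.45 = 0, with roots I_D = 1.55 or 14.2 mA.
The root I_D = 14.2 mA gives V_GS = -4.13 V ≤ V_t, so take I_D = 1.55 mA.
Then V_GS = 2.96 V and V_DS = V_DD − I_D(R_D+R_S) = 12 − 1.55×2.76 = 7.73 V.
Saturation requires V_DS ≥ V_GS − V_t = 1.76 V; 7.73 ≥ 1.76 ✓.

I_D ≈ 1.5 mA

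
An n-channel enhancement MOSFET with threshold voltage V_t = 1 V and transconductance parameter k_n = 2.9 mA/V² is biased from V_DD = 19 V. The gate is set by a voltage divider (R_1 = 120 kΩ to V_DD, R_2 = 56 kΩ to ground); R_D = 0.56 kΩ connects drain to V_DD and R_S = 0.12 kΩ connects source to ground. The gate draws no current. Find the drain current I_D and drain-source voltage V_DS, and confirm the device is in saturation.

I_D ≈ 15 mA, V_DS ≈ 8.7 V

V_G = V_DD·R_2/(R_1+R_2) = 19×56/176 = 6.05 V.
Assume saturation: I_D = (k_n/2)(V_GS − V_t)² with V_GS = V_G − I_D·R_S = 6.05 − 0.12·I_D.
Substituting gives 0.0209·I_D² − 2.76·I_D + 36.9 = 0, with roots I_D = 15.1 or 117 mA.
The root I_D = 117 mA gives V_GS = -7.98 V ≤ V_t, so take I_D = 15.1 mA.
Then V_GS = 4.23 V and V_DS = V_DD − I_D(R_D+R_S) = 19 − 15.1×0.68 = 8.71 V.
Saturation requires V_DS ≥ V_GS − V_t = 3.23 V; 8.71 ≥ 3.23 ✓.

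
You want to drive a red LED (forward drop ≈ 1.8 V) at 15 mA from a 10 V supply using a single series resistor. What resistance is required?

R ≈ 0.55 kΩ

The resistor drops V_S − V_D = 10 − 1.8 = 8.2 V at 15 mA.
R = 8.2 V / 15 mA = 0.547 kΩ.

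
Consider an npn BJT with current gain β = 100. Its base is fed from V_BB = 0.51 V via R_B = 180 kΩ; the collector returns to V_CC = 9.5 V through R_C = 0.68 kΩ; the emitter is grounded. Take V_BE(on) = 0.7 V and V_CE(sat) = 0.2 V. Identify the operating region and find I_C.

V_BB = 0.51 V ≤ V_BE(on) = 0.7 V, so the base-emitter junction is not forward biased.
The transistor is in cutoff: I_B = I_C = 0.

cutoff; I_C ≈ 0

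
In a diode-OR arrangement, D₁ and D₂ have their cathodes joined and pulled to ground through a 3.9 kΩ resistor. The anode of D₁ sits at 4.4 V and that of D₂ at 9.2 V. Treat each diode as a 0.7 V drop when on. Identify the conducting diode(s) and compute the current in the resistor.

Only D₂ conducts; I_R ≈ 2.2 mA

Assume both conduct. Then node N would need to be at both 4.4−0.7 = 3.7 V and 9.2−0.7 = 8.5 V, which is impossible.
Assume only D₂ conducts: V_N = 9.2 − 0.7 = 8.5 V, so I_R = 8.5/3.9 = 2.18 mA.
Check D₁: its anode-to-cathode voltage is 4.4 − 8.5 = -4.1 V < 0.7 V, so it is off. The assumption is consistent.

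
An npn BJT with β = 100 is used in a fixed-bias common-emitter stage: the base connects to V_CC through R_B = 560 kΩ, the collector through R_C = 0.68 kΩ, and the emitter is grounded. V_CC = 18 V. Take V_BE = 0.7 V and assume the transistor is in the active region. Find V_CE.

V_CE ≈ 16 V

Base loop: V_CC = I_B·R_B + V_BE, so I_B = (18 − 0.7)/560 kΩ = 0.0309 mA.
In the active region I_C = β·I_B = 100 × 0.0309 = 3.09 mA.
Collector loop: V_CE = V_CC − I_C·R_C = 18 − 3.09×0.68 = 15.9 V.
Since V_CE = 15.9 V > V_CE(sat) ≈ 0.2 V, the transistor is in the active region as assumed.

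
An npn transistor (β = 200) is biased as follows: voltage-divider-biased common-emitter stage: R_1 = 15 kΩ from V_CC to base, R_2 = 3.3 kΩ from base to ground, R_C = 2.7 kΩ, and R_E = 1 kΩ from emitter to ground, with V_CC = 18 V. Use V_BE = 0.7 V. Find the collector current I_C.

I_C ≈ 2.5 mA

Thevenize the base divider: V_Th = V_CC·R_2/(R_1+R_2) = 18×3.3/18.3 = 3.25 V, R_Th = R_1‖R_2 = 2.7 kΩ.
Base-emitter loop: V_Th = I_B·R_Th + V_BE + (β+1)I_B·R_E, so I_B = (3.25 − 0.7) / (2.7 + 201×1) = 0.0125 mA.
I_C = β·I_B = 200×0.0125 = 2.5 mA, and I_E = (β+1)I_B = 2.51 mA.
V_CE = V_CC − I_C·R_C − I_E·R_E = 18 − 2.5×2.7 − 2.51×1 = 8.74 V.
V_CE = 8.74 V > 0.2 V confirms active-region operation.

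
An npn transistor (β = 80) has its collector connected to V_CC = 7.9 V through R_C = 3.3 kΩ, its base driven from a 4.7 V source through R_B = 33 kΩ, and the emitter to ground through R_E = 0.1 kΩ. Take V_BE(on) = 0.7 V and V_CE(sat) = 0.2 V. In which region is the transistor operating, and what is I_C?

Assume active: I_B = (4.7 − 0.7)/(33 + 81×0.1) = 0.0973 mA, I_C = β·I_B = 7.79 mA.
Then V_CE = 7.9 − 7.79×3.3 − 7.88×0.1 = -18.6 V < 0.2 V — the active assumption fails.
Re-solve with V_CE = 0.2 V. KCL at the emitter: V_E/R_E = (V_BB−0.7−V_E)/R_B + (V_CC−0.2−V_E)/R_C, giving V_E = 0.238 V.
I_C = (V_CC − 0.2 − V_E)/R_C = (7.7 − 0.238)/3.3 = 2.26 mA.
Check: I_B = (4 − 0.238)/33 = 0.114 mA, and β·I_B = 9.12 mA > I_C, confirming saturation.

saturation; I_C ≈ 2.3 mA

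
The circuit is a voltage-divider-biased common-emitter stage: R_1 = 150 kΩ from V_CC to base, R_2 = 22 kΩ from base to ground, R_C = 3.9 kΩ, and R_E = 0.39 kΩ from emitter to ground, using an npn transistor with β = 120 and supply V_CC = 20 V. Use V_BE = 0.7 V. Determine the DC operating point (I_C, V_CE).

I_C ≈ 3.4 mA, V_CE ≈ 5.6 V

Thevenize the base divider: V_Th = V_CC·R_2/(R_1+R_2) = 20×22/172 = 2.56 V, R_Th = R_1‖R_2 = 19.2 kΩ.
Base-emitter loop: V_Th = I_B·R_Th + V_BE + (β+1)I_B·R_E, so I_B = (2.56 − 0.7) / (19.2 + 121×0.39) = 0.028 mA.
I_C = β·I_B = 120×0.028 = 3.36 mA, and I_E = (β+1)I_B = 3.39 mA.
V_CE = V_CC − I_C·R_C − I_E·R_E = 20 − 3.36×3.9 − 3.39×0.39 = 5.58 V.
V_CE = 5.58 V > 0.2 V confirms active-region operation.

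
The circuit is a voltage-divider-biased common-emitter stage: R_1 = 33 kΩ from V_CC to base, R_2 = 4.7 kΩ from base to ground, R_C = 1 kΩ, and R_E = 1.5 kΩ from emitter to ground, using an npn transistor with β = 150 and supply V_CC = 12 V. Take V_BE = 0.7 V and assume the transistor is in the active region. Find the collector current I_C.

Thevenize the base divider: V_Th = V_CC·R_2/(R_1+R_2) = 12×4.7/37.7 = 1.5 V, R_Th = R_1‖R_2 = 4.11 kΩ.
Base-emitter loop: V_Th = I_B·R_Th + V_BE + (β+1)I_B·R_E, so I_B = (1.5 − 0.7) / (4.11 + 151×1.5) = 0.00345 mA.
I_C = β·I_B = 150×0.00345 = 0.518 mA, and I_E = (β+1)I_B = 0.521 mA.
V_CE = V_CC − I_C·R_C − I_E·R_E = 12 − 0.518×1 − 0.521×1.5 = 10.7 V.
V_CE = 10.7 V > 0.2 V confirms active-region operation.

I_C ≈ 0.52 mA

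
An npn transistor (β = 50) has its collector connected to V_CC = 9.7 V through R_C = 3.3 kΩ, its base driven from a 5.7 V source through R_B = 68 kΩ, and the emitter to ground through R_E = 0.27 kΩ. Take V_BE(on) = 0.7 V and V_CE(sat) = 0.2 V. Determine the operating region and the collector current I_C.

saturation; I_C ≈ 2.7 mA

Assume active: I_B = (5.7 − 0.7)/(68 + 51×0.27) = 0.0611 mA, I_C = β·I_B = 3.06 mA.
Then V_CE = 9.7 − 3.06×3.3 − 3.12×0.27 = -1.23 V < 0.2 V — the active assumption fails.
Re-solve with V_CE = 0.2 V. KCL at the emitter: V_E/R_E = (V_BB−0.7−V_E)/R_B + (V_CC−0.2−V_E)/R_C, giving V_E = 0.734 V.
I_C = (V_CC − 0.2 − V_E)/R_C = (9.5 − 0.734)/3.3 = 2.66 mA.
Check: I_B = (5 − 0.734)/68 = 0.0627 mA, and β·I_B = 3.14 mA > I_C, confirming saturation.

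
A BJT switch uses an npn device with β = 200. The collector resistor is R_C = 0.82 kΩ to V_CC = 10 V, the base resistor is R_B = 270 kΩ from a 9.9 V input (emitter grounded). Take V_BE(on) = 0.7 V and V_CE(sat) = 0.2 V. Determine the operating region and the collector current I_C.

Assume active. Base-emitter loop: I_B = (V_BB − V_BE)/R_B = (9.9 − 0.7)/270 = 0.0341 mA.
I_C = β·I_B = 200×0.0341 = 6.81 mA.
V_CE = V_CC − I_C·R_C = 10 − 6.81×0.82 = 4.41 V > V_CE(sat), so the active-region assumption holds.

active; I_C ≈ 6.8 mA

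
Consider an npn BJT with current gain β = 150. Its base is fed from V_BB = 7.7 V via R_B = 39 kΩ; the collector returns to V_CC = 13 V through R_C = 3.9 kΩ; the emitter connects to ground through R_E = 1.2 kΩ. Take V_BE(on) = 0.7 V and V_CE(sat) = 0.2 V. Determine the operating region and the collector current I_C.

saturation; I_C ≈ 2.5 mA

Assume active: I_B = (7.7 − 0.7)/(39 + 151×1.2) = 0.0318 mA, I_C = β·I_B = 4.77 mA.
Then V_CE = 13 − 4.77×3.9 − 4.8×1.2 = -11.4 V < 0.2 V — the active assumption fails.
Re-solve with V_CE = 0.2 V. KCL at the emitter: V_E/R_E = (V_BB−0.7−V_E)/R_B + (V_CC−0.2−V_E)/R_C, giving V_E = 3.1 V.
I_C = (V_CC − 0.2 − V_E)/R_C = (12.8 − 3.1)/3.9 = 2.49 mA.
Check: I_B = (7 − 3.1)/39 = 0.0999 mA, and β·I_B = 15 mA > I_C, confirming saturation.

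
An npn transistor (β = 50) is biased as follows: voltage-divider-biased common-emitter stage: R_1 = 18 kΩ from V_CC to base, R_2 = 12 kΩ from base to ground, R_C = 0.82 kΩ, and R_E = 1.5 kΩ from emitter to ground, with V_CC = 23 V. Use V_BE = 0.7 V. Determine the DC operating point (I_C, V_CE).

Thevenize the base divider: V_Th = V_CC·R_2/(R_1+R_2) = 23×12/30 = 9.2 V, R_Th = R_1‖R_2 = 7.2 kΩ.
Base-emitter loop: V_Th = I_B·R_Th + V_BE + (β+1)I_B·R_E, so I_B = (9.2 − 0.7) / (7.2 + 51×1.5) = 0.102 mA.
I_C = β·I_B = 50×0.102 = 5.08 mA, and I_E = (β+1)I_B = 5.18 mA.
V_CE = V_CC − I_C·R_C − I_E·R_E = 23 − 5.08×0.82 − 5.18×1.5 = 11.1 V.
V_CE = 11.1 V > 0.2 V confirms active-region operation.

I_C ≈ 5.1 mA, V_CE ≈ 11 V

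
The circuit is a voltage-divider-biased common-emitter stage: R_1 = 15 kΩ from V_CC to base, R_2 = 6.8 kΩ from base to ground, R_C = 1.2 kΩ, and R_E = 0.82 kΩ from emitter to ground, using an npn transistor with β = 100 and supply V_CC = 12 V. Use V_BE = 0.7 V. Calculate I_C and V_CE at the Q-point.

Thevenize the base divider: V_Th = V_CC·R_2/(R_1+R_2) = 12×6.8/21.8 = 3.74 V, R_Th = R_1‖R_2 = 4.68 kΩ.
Base-emitter loop: V_Th = I_B·R_Th + V_BE + (β+1)I_B·R_E, so I_B = (3.74 − 0.7) / (4.68 + 101×0.82) = 0.0348 mA.
I_C = β·I_B = 100×0.0348 = 3.48 mA, and I_E = (β+1)I_B = 3.51 mA.
V_CE = V_CC − I_C·R_C − I_E·R_E = 12 − 3.48×1.2 − 3.51×0.82 = 4.95 V.
V_CE = 4.95 V > 0.2 V confirms active-region operation.

I_C ≈ 3.5 mA, V_CE ≈ 4.9 V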